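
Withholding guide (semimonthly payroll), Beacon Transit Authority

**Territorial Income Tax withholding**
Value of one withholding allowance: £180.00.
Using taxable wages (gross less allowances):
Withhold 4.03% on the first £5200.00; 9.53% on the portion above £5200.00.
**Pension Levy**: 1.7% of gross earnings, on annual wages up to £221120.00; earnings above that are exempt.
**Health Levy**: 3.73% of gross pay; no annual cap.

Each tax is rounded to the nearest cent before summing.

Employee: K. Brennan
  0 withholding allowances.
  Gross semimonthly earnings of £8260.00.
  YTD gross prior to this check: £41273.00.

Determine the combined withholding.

Territorial Income Tax: taxable = £8260.00
  £209.56 + 9.53% × (£8260.00 − £5200.00) = £209.56 + 9.53% × £3060.00 = £501.18
Pension Levy: 1.7% × £8260.00 = £140.42
Health Levy: 3.73% × £8260.00 = £308.10
Total: £501.18 + £140.42 + £308.10 = £949.70

£949.70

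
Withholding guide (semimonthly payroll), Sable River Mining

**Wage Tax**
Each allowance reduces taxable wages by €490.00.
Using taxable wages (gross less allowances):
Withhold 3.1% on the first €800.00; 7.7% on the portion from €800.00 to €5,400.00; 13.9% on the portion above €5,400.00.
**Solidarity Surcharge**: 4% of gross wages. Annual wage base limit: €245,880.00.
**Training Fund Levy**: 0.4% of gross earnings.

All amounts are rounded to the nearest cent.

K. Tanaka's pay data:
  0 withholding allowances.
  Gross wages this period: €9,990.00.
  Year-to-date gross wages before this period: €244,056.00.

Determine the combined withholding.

€1,129.93

Wage Tax: taxable = €9,990.00
  €379.00 + 13.9% × (€9,990.00 − €5,400.00) = €379.00 + 13.9% × €4,590.00 = €1,017.01
Solidarity Surcharge: cap €245,880.00 − YTD €244,056.00 = €1,824.00 subject; 4% × €1,824.00 = €72.96
Training Fund Levy: 0.4% × €9,990.00 = €39.96
Total: €1,017.01 + €72.96 + €39.96 = €1,129.93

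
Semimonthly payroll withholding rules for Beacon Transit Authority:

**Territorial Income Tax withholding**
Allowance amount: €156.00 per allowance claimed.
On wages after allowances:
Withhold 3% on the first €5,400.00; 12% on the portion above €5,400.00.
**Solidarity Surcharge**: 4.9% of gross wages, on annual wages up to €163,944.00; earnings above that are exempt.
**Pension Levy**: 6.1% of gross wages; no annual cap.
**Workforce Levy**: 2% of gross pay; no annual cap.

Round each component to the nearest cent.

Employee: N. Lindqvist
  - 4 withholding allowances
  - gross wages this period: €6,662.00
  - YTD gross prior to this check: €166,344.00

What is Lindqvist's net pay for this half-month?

€5,883.82

Territorial Income Tax: taxable = €6,662.00 − 4×€156.00 = €6,038.00
  €162.00 + 12% × (€6,038.00 − €5,400.00) = €162.00 + 12% × €638.00 = €238.56
Solidarity Surcharge: YTD €166,344.00 ≥ cap €163,944.00 → €0.00
Pension Levy: 6.1% × €6,662.00 = €406.38
Workforce Levy: 2% × €6,662.00 = €133.24
Total withheld: €238.56 + €0.00 + €406.38 + €133.24 = €778.18
Net pay: €6,662.00 − €778.18 = €5,883.82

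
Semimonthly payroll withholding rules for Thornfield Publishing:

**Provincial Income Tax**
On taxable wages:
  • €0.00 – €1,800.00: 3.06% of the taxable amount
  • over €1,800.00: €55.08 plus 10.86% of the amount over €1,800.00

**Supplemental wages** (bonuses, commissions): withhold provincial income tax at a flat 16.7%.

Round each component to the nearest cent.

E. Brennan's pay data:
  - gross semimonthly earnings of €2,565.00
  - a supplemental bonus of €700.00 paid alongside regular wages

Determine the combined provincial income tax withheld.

€255.06

Provincial Income Tax: taxable = €2,565.00
  €55.08 + 10.86% × (€2,565.00 − €1,800.00) = €55.08 + 10.86% × €765.00 = €138.16
Supplemental (16.7% flat on bonus): 16.7% × €700.00 = €116.90
Total provincial income tax: €138.16 + €116.90 = €255.06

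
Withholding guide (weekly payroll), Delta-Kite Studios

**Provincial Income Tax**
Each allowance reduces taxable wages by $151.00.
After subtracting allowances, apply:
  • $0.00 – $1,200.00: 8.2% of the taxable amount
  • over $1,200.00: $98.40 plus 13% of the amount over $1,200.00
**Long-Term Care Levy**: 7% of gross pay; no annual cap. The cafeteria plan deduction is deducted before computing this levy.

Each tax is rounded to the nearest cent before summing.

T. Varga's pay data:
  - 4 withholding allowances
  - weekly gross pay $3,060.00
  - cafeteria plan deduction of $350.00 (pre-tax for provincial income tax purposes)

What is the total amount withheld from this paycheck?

Provincial Income Tax: taxable = $3,060.00 − $350.00 − 4×$151.00 = $2,106.00
  $98.40 + 13% × ($2,106.00 − $1,200.00) = $98.40 + 13% × $906.00 = $216.18
Long-Term Care Levy: 7% × $2,710.00 = $189.70
Total: $216.18 + $189.70 = $405.88

$405.88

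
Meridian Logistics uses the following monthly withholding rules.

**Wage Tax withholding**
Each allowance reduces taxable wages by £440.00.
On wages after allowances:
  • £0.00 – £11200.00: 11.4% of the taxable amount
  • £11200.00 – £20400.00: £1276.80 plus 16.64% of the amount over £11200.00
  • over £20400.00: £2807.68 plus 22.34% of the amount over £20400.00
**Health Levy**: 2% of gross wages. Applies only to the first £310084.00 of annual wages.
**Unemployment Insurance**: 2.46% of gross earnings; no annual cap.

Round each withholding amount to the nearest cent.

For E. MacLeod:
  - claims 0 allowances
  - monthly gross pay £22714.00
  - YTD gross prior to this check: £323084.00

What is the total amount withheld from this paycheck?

Wage Tax: taxable = £22714.00
  £2807.68 + 22.34% × (£22714.00 − £20400.00) = £2807.68 + 22.34% × £2314.00 = £3324.63
Health Levy: YTD £323084.00 ≥ cap £310084.00 → £0.00
Unemployment Insurance: 2.46% × £22714.00 = £558.76
Total: £3324.63 + £0.00 + £558.76 = £3883.39

£3883.39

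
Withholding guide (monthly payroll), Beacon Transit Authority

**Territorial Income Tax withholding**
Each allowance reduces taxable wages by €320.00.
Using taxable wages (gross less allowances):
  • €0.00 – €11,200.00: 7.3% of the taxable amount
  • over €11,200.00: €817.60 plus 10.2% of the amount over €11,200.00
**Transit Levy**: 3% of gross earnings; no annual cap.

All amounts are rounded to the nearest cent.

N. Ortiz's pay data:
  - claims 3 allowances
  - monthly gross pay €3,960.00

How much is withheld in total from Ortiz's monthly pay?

Territorial Income Tax: taxable = €3,960.00 − 3×€320.00 = €3,000.00
  7.3% × €3,000.00 = €219.00
Transit Levy: 3% × €3,960.00 = €118.80
Total: €219.00 + €118.80 = €337.80

€337.80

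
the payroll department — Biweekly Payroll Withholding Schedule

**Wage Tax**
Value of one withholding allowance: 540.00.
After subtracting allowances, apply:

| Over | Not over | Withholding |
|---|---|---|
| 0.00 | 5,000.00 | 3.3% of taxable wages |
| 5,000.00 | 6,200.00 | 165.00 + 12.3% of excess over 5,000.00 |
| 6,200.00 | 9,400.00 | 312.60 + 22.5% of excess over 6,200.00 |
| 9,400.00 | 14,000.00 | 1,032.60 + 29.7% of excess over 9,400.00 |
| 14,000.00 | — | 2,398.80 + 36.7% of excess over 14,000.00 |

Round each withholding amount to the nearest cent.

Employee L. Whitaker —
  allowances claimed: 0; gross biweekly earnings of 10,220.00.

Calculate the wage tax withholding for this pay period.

1,276.14

Wage Tax: taxable = 10,220.00
  1,032.60 + 29.7% × (10,220.00 − 9,400.00) = 1,032.60 + 29.7% × 820.00 = 1,276.14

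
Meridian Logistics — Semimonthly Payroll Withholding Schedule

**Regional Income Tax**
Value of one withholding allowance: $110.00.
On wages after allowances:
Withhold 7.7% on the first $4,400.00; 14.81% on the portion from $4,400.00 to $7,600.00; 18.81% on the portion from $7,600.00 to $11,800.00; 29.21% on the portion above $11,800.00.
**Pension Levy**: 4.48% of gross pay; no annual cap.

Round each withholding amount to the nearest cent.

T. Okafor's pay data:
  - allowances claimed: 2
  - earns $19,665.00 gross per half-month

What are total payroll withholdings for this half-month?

Regional Income Tax: taxable = $19,665.00 − 2×$110.00 = $19,445.00
  $1,602.74 + 29.21% × ($19,445.00 − $11,800.00) = $1,602.74 + 29.21% × $7,645.00 = $3,835.84
Pension Levy: 4.48% × $19,665.00 = $880.99
Total: $3,835.84 + $880.99 = $4,716.83

$4,716.83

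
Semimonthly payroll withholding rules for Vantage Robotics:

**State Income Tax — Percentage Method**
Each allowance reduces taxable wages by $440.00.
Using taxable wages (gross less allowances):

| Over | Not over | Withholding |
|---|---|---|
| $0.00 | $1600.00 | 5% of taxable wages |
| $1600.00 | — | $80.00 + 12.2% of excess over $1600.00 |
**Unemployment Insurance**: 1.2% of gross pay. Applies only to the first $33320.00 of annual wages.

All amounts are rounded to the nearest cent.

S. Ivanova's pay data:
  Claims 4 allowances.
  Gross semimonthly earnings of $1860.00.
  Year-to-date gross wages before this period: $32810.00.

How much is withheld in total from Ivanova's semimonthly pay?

State Income Tax: taxable = $1860.00 − 4×$440.00 = $100.00
  5% × $100.00 = $5.00
Unemployment Insurance: cap $33320.00 − YTD $32810.00 = $510.00 subject; 1.2% × $510.00 = $6.12
Total: $5.00 + $6.12 = $11.12

$11.12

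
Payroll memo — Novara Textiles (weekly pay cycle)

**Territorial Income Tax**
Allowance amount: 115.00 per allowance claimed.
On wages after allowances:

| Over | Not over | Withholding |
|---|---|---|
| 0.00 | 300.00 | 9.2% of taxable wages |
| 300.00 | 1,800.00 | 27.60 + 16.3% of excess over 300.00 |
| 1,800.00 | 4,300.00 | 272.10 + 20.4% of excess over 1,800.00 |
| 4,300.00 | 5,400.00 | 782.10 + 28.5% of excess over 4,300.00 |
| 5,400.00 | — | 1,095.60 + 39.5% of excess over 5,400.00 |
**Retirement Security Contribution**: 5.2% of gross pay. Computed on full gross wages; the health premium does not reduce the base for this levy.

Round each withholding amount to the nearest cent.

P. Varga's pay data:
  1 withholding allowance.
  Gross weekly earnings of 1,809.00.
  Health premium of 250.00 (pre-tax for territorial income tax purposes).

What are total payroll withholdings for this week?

308.14

Territorial Income Tax: taxable = 1,809.00 − 250.00 − 1×115.00 = 1,444.00
  27.60 + 16.3% × (1,444.00 − 300.00) = 27.60 + 16.3% × 1,144.00 = 214.07
Retirement Security Contribution: 5.2% × 1,809.00 = 94.07
Total: 214.07 + 94.07 = 308.14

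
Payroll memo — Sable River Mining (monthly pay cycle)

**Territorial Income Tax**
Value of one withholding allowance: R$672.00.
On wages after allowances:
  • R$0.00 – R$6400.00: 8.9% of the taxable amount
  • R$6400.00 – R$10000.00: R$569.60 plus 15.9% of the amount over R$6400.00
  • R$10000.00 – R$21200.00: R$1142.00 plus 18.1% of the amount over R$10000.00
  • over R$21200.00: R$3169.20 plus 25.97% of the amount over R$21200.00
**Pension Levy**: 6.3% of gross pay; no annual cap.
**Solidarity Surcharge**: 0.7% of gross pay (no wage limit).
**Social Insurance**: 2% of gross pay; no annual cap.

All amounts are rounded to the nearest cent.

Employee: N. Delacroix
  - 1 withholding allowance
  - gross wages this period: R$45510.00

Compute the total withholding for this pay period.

R$13403.89

Territorial Income Tax: taxable = R$45510.00 − 1×R$672.00 = R$44838.00
  R$3169.20 + 25.97% × (R$44838.00 − R$21200.00) = R$3169.20 + 25.97% × R$23638.00 = R$9307.99
Pension Levy: 6.3% × R$45510.00 = R$2867.13
Solidarity Surcharge: 0.7% × R$45510.00 = R$318.57
Social Insurance: 2% × R$45510.00 = R$910.20
Total: R$9307.99 + R$2867.13 + R$318.57 + R$910.20 = R$13403.89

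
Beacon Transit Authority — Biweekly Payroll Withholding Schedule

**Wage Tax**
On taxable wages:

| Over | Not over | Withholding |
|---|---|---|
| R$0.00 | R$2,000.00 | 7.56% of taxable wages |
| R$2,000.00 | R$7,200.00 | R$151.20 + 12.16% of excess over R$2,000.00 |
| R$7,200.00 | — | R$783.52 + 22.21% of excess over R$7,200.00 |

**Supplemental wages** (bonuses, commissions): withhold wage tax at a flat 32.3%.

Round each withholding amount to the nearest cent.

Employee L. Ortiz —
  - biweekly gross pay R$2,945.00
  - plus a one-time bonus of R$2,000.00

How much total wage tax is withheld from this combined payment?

Wage Tax: taxable = R$2,945.00
  R$151.20 + 12.16% × (R$2,945.00 − R$2,000.00) = R$151.20 + 12.16% × R$945.00 = R$266.11
Supplemental (32.3% flat on bonus): 32.3% × R$2,000.00 = R$646.00
Total wage tax: R$266.11 + R$646.00 = R$912.11

R$912.11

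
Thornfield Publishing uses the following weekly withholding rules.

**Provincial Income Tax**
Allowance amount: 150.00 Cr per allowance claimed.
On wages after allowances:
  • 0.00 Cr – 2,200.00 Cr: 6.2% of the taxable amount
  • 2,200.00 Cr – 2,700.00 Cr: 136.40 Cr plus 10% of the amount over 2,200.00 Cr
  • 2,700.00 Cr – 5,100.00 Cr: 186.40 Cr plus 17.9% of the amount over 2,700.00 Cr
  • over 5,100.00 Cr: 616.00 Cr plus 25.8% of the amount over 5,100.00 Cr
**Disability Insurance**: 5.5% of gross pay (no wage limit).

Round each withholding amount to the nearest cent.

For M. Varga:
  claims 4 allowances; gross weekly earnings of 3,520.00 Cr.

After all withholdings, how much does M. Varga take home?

Provincial Income Tax: taxable = 3,520.00 Cr − 4×150.00 Cr = 2,920.00 Cr
  186.40 Cr + 17.9% × (2,920.00 Cr − 2,700.00 Cr) = 186.40 Cr + 17.9% × 220.00 Cr = 225.78 Cr
Disability Insurance: 5.5% × 3,520.00 Cr = 193.60 Cr
Total withheld: 225.78 Cr + 193.60 Cr = 419.38 Cr
Net pay: 3,520.00 Cr − 419.38 Cr = 3,100.62 Cr

3,100.62 Cr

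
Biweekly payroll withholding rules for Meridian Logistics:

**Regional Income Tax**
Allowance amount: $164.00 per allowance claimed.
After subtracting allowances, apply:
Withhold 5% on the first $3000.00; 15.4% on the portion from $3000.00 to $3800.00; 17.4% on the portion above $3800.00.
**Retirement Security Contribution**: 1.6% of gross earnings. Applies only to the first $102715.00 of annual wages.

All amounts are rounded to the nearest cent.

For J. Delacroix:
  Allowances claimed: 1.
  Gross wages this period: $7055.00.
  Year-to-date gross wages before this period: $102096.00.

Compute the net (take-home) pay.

Regional Income Tax: taxable = $7055.00 − 1×$164.00 = $6891.00
  $273.20 + 17.4% × ($6891.00 − $3800.00) = $273.20 + 17.4% × $3091.00 = $811.03
Retirement Security Contribution: cap $102715.00 − YTD $102096.00 = $619.00 subject; 1.6% × $619.00 = $9.90
Total withheld: $811.03 + $9.90 = $820.93
Net pay: $7055.00 − $820.93 = $6234.07

$6234.07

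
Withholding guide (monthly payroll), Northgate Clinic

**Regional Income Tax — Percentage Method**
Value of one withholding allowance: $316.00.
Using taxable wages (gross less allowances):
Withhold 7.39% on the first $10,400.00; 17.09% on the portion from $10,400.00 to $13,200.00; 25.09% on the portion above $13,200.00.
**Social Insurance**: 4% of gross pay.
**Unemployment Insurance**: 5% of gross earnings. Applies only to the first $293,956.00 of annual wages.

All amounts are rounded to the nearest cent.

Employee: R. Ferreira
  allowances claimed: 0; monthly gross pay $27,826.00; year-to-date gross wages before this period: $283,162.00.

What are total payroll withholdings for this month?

Regional Income Tax: taxable = $27,826.00
  $1,247.08 + 25.09% × ($27,826.00 − $13,200.00) = $1,247.08 + 25.09% × $14,626.00 = $4,916.74
Social Insurance: 4% × $27,826.00 = $1,113.04
Unemployment Insurance: cap $293,956.00 − YTD $283,162.00 = $10,794.00 subject; 5% × $10,794.00 = $539.70
Total: $4,916.74 + $1,113.04 + $539.70 = $6,569.48

$6,569.48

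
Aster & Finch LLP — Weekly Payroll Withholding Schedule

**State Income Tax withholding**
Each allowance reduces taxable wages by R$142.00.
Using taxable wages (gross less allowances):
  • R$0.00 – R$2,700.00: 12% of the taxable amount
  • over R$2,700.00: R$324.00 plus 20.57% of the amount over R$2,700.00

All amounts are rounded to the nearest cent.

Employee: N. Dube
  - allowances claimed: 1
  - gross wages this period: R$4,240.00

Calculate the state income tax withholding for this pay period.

R$611.57

State Income Tax: taxable = R$4,240.00 − 1×R$142.00 = R$4,098.00
  R$324.00 + 20.57% × (R$4,098.00 − R$2,700.00) = R$324.00 + 20.57% × R$1,398.00 = R$611.57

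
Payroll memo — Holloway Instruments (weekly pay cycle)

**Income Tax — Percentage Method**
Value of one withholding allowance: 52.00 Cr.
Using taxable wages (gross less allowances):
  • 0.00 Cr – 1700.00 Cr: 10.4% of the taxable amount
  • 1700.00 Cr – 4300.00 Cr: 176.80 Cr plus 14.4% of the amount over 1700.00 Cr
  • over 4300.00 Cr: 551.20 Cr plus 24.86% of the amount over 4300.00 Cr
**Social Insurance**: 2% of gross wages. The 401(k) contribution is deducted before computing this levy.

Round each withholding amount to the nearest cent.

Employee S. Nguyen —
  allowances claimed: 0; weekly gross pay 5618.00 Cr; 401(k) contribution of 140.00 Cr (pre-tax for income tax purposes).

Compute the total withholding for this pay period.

Income Tax: taxable = 5618.00 Cr − 140.00 Cr = 5478.00 Cr
  551.20 Cr + 24.86% × (5478.00 Cr − 4300.00 Cr) = 551.20 Cr + 24.86% × 1178.00 Cr = 844.05 Cr
Social Insurance: 2% × 5478.00 Cr = 109.56 Cr
Total: 844.05 Cr + 109.56 Cr = 953.61 Cr

953.61 Cr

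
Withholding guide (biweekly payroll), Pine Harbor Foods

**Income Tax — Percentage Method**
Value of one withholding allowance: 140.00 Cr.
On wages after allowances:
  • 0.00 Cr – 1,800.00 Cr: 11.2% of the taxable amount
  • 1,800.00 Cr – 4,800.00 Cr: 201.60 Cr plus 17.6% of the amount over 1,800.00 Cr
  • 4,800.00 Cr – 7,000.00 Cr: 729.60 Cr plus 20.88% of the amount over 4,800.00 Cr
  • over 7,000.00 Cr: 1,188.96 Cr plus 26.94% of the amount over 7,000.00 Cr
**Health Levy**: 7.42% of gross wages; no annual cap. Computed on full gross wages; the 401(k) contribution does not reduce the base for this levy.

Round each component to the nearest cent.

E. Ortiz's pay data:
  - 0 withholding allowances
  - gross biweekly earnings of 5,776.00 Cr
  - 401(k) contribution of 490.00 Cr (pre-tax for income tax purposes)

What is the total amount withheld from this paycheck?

Income Tax: taxable = 5,776.00 Cr − 490.00 Cr = 5,286.00 Cr
  729.60 Cr + 20.88% × (5,286.00 Cr − 4,800.00 Cr) = 729.60 Cr + 20.88% × 486.00 Cr = 831.08 Cr
Health Levy: 7.42% × 5,776.00 Cr = 428.58 Cr
Total: 831.08 Cr + 428.58 Cr = 1,259.66 Cr

1,259.66 Cr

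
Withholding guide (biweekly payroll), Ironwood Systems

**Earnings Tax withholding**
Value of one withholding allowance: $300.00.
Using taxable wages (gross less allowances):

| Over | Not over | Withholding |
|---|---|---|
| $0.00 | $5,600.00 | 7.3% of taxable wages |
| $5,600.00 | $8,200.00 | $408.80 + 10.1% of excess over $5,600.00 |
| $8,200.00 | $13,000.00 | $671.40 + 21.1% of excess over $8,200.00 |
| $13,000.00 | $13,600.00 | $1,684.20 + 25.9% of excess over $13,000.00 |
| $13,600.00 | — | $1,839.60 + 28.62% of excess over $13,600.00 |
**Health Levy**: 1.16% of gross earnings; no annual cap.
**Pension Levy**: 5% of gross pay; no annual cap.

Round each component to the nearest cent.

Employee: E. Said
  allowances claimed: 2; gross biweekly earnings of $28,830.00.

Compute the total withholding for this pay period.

$7,802.64

Earnings Tax: taxable = $28,830.00 − 2×$300.00 = $28,230.00
  $1,839.60 + 28.62% × ($28,230.00 − $13,600.00) = $1,839.60 + 28.62% × $14,630.00 = $6,026.71
Health Levy: 1.16% × $28,830.00 = $334.43
Pension Levy: 5% × $28,830.00 = $1,441.50
Total: $6,026.71 + $334.43 + $1,441.50 = $7,802.64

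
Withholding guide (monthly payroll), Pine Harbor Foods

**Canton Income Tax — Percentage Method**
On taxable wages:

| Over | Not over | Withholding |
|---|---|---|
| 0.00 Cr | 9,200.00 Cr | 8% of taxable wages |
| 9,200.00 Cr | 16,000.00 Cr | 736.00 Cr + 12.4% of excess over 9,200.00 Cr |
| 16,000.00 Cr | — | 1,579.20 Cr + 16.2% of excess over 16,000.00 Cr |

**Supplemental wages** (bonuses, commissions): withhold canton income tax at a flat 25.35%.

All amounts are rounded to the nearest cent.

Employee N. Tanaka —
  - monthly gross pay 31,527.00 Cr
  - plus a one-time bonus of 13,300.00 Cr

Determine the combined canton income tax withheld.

Canton Income Tax: taxable = 31,527.00 Cr
  1,579.20 Cr + 16.2% × (31,527.00 Cr − 16,000.00 Cr) = 1,579.20 Cr + 16.2% × 15,527.00 Cr = 4,094.57 Cr
Supplemental (25.35% flat on bonus): 25.35% × 13,300.00 Cr = 3,371.55 Cr
Total canton income tax: 4,094.57 Cr + 3,371.55 Cr = 7,466.12 Cr

7,466.12 Cr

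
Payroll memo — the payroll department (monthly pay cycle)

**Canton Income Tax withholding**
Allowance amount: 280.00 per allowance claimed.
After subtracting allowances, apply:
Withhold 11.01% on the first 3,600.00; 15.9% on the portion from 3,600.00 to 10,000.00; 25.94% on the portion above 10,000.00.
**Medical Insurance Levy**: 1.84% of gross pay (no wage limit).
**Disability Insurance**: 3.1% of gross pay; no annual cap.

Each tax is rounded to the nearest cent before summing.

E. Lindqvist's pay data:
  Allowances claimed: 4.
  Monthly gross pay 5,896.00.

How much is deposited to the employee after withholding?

5,021.39

Canton Income Tax: taxable = 5,896.00 − 4×280.00 = 4,776.00
  396.36 + 15.9% × (4,776.00 − 3,600.00) = 396.36 + 15.9% × 1,176.00 = 583.34
Medical Insurance Levy: 1.84% × 5,896.00 = 108.49
Disability Insurance: 3.1% × 5,896.00 = 182.78
Total withheld: 583.34 + 108.49 + 182.78 = 874.61
Net pay: 5,896.00 − 874.61 = 5,021.39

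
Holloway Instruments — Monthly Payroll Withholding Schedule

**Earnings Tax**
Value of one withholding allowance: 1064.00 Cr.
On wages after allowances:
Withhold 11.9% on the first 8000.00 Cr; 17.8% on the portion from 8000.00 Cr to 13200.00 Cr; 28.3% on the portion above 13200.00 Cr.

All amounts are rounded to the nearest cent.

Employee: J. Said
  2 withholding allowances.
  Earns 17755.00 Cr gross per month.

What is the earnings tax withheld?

Earnings Tax: taxable = 17755.00 Cr − 2×1064.00 Cr = 15627.00 Cr
  1877.60 Cr + 28.3% × (15627.00 Cr − 13200.00 Cr) = 1877.60 Cr + 28.3% × 2427.00 Cr = 2564.44 Cr

2564.44 Cr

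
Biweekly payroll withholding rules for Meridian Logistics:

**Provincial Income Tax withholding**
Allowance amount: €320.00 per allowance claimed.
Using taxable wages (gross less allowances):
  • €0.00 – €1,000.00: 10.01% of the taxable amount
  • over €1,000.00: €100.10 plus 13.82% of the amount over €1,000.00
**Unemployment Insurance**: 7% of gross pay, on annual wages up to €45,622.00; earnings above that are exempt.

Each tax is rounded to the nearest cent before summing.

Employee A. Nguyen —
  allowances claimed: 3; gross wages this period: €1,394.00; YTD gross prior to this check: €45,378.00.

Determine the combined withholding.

€60.52

Provincial Income Tax: taxable = €1,394.00 − 3×€320.00 = €434.00
  10.01% × €434.00 = €43.44
Unemployment Insurance: cap €45,622.00 − YTD €45,378.00 = €244.00 subject; 7% × €244.00 = €17.08
Total: €43.44 + €17.08 = €60.52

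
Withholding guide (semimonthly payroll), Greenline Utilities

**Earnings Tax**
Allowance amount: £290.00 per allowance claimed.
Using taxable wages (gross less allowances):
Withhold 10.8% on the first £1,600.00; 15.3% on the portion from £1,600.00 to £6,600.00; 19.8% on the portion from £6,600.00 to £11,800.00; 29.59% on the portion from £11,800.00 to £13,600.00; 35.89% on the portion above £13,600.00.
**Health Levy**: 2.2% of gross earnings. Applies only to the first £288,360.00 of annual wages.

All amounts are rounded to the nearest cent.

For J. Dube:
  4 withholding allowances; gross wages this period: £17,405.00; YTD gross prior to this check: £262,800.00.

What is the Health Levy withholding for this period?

£382.91

Health Levy: 2.2% × £17,405.00 = £382.91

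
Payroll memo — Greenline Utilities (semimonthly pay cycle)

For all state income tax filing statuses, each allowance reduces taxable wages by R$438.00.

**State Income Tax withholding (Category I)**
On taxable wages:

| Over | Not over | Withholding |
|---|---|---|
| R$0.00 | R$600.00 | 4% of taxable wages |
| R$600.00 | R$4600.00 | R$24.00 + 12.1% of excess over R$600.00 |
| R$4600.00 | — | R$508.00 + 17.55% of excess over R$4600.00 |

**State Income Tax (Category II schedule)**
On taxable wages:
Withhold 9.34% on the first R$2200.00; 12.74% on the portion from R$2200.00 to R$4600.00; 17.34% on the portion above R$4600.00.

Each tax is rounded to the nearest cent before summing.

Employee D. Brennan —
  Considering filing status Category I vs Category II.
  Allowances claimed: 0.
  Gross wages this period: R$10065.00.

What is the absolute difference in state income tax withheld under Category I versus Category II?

State Income Tax (Category I): taxable = R$10065.00
  R$508.00 + 17.55% × (R$10065.00 − R$4600.00) = R$508.00 + 17.55% × R$5465.00 = R$1467.11
State Income Tax (Category II): taxable = R$10065.00
  R$511.24 + 17.34% × (R$10065.00 − R$4600.00) = R$511.24 + 17.34% × R$5465.00 = R$1458.87
Difference: |R$1467.11 − R$1458.87| = R$8.24 (higher under Category I)

R$8.24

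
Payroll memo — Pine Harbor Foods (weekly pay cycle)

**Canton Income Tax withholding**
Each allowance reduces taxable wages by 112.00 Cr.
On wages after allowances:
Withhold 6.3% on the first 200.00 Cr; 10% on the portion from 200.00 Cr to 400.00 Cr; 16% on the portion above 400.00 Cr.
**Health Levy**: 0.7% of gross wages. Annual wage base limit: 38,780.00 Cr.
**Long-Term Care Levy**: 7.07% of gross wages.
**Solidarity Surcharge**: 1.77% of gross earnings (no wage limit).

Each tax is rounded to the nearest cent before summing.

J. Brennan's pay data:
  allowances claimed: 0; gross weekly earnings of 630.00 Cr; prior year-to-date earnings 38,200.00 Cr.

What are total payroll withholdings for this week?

129.15 Cr

Canton Income Tax: taxable = 630.00 Cr
  32.60 Cr + 16% × (630.00 Cr − 400.00 Cr) = 32.60 Cr + 16% × 230.00 Cr = 69.40 Cr
Health Levy: cap 38,780.00 Cr − YTD 38,200.00 Cr = 580.00 Cr subject; 0.7% × 580.00 Cr = 4.06 Cr
Long-Term Care Levy: 7.07% × 630.00 Cr = 44.54 Cr
Solidarity Surcharge: 1.77% × 630.00 Cr = 11.15 Cr
Total: 69.40 Cr + 4.06 Cr + 44.54 Cr + 11.15 Cr = 129.15 Cr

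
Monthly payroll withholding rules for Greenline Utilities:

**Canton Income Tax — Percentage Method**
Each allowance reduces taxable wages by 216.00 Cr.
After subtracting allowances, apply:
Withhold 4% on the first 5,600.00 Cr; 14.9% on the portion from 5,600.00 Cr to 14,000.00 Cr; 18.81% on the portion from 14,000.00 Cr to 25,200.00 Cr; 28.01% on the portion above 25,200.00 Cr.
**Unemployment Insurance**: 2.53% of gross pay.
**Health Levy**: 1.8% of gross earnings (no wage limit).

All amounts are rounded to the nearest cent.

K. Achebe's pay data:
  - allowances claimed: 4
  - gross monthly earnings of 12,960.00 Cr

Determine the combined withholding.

1,753.07 Cr

Canton Income Tax: taxable = 12,960.00 Cr − 4×216.00 Cr = 12,096.00 Cr
  224.00 Cr + 14.9% × (12,096.00 Cr − 5,600.00 Cr) = 224.00 Cr + 14.9% × 6,496.00 Cr = 1,191.90 Cr
Unemployment Insurance: 2.53% × 12,960.00 Cr = 327.89 Cr
Health Levy: 1.8% × 12,960.00 Cr = 233.28 Cr
Total: 1,191.90 Cr + 327.89 Cr + 233.28 Cr = 1,753.07 Cr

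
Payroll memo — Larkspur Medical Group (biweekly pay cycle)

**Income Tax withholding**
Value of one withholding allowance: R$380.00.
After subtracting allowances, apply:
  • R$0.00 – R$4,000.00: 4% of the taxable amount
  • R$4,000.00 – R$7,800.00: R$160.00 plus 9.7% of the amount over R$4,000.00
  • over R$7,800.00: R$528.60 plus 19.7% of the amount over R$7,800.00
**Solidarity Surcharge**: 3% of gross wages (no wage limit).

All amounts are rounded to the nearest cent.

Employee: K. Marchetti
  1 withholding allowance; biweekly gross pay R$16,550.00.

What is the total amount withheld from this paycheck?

Income Tax: taxable = R$16,550.00 − 1×R$380.00 = R$16,170.00
  R$528.60 + 19.7% × (R$16,170.00 − R$7,800.00) = R$528.60 + 19.7% × R$8,370.00 = R$2,177.49
Solidarity Surcharge: 3% × R$16,550.00 = R$496.50
Total: R$2,177.49 + R$496.50 = R$2,673.99

R$2,673.99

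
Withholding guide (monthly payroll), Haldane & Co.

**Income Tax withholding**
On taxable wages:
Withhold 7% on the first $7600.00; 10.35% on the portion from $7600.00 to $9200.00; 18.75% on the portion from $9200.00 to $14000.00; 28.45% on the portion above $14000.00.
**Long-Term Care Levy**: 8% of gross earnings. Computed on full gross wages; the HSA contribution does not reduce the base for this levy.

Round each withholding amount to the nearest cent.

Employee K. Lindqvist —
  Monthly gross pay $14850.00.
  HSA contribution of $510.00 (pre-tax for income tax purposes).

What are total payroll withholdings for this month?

$2882.33

Income Tax: taxable = $14850.00 − $510.00 = $14340.00
  $1597.60 + 28.45% × ($14340.00 − $14000.00) = $1597.60 + 28.45% × $340.00 = $1694.33
Long-Term Care Levy: 8% × $14850.00 = $1188.00
Total: $1694.33 + $1188.00 = $2882.33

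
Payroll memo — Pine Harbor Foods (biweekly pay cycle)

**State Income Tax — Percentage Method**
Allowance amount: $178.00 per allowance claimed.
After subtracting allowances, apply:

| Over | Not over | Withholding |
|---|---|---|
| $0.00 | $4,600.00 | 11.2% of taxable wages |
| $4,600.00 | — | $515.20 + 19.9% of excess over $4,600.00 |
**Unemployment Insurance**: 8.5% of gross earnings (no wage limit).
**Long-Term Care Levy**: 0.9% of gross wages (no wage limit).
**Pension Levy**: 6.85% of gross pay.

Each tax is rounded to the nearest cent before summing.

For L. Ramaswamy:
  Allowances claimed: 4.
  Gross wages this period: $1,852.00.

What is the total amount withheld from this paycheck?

State Income Tax: taxable = $1,852.00 − 4×$178.00 = $1,140.00
  11.2% × $1,140.00 = $127.68
Unemployment Insurance: 8.5% × $1,852.00 = $157.42
Long-Term Care Levy: 0.9% × $1,852.00 = $16.67
Pension Levy: 6.85% × $1,852.00 = $126.86
Total: $127.68 + $157.42 + $16.67 + $126.86 = $428.63

$428.63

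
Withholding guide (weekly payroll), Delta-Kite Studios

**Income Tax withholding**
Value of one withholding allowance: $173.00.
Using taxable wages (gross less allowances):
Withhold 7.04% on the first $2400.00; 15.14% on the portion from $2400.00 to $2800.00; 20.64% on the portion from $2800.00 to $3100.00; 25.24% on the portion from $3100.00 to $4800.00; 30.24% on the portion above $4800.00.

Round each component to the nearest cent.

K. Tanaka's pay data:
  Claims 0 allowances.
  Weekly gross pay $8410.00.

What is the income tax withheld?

$1812.18

Income Tax: taxable = $8410.00
  $720.52 + 30.24% × ($8410.00 − $4800.00) = $720.52 + 30.24% × $3610.00 = $1812.18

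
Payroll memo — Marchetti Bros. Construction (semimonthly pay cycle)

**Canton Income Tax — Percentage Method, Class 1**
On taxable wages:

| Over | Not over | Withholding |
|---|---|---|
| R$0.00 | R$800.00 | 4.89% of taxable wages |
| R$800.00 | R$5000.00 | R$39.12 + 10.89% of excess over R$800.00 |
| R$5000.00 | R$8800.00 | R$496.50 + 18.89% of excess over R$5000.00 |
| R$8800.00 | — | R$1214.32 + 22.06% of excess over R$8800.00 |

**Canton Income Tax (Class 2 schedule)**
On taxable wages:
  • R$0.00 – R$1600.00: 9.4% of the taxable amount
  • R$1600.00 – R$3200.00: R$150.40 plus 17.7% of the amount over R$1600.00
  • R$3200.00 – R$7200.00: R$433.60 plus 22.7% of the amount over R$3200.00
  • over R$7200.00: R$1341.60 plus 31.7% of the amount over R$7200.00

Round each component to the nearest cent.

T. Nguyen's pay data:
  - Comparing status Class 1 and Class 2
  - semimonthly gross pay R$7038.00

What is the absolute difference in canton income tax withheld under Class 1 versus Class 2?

R$423.35

Canton Income Tax (Class 1): taxable = R$7038.00
  R$496.50 + 18.89% × (R$7038.00 − R$5000.00) = R$496.50 + 18.89% × R$2038.00 = R$881.48
Canton Income Tax (Class 2): taxable = R$7038.00
  R$433.60 + 22.7% × (R$7038.00 − R$3200.00) = R$433.60 + 22.7% × R$3838.00 = R$1304.83
Difference: |R$881.48 − R$1304.83| = R$423.35 (higher under Class 2)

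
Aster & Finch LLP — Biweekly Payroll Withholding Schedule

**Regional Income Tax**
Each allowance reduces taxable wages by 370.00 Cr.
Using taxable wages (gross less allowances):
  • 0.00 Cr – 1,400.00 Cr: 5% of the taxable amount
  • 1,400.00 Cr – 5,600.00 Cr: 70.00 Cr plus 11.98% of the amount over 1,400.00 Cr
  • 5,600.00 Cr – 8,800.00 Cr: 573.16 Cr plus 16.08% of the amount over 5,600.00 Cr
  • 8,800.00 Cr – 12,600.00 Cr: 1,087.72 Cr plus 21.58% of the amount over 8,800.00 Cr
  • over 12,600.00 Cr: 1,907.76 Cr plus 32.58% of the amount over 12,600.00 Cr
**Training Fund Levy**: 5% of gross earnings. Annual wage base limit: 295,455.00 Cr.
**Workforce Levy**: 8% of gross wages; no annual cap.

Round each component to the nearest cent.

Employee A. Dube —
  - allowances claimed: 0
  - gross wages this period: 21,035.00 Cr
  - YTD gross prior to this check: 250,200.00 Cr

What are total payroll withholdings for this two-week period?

Regional Income Tax: taxable = 21,035.00 Cr
  1,907.76 Cr + 32.58% × (21,035.00 Cr − 12,600.00 Cr) = 1,907.76 Cr + 32.58% × 8,435.00 Cr = 4,655.88 Cr
Training Fund Levy: 5% × 21,035.00 Cr = 1,051.75 Cr
Workforce Levy: 8% × 21,035.00 Cr = 1,682.80 Cr
Total: 4,655.88 Cr + 1,051.75 Cr + 1,682.80 Cr = 7,390.43 Cr

7,390.43 Cr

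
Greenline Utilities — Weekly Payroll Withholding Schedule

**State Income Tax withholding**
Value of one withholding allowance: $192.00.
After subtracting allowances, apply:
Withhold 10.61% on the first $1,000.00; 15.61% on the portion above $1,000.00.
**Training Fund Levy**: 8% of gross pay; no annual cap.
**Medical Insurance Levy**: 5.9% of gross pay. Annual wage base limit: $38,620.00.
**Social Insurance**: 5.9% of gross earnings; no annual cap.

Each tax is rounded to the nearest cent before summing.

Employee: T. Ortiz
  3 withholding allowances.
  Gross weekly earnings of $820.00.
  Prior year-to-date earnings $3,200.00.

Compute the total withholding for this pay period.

State Income Tax: taxable = $820.00 − 3×$192.00 = $244.00
  10.61% × $244.00 = $25.89
Training Fund Levy: 8% × $820.00 = $65.60
Medical Insurance Levy: 5.9% × $820.00 = $48.38
Social Insurance: 5.9% × $820.00 = $48.38
Total: $25.89 + $65.60 + $48.38 + $48.38 = $188.25

$188.25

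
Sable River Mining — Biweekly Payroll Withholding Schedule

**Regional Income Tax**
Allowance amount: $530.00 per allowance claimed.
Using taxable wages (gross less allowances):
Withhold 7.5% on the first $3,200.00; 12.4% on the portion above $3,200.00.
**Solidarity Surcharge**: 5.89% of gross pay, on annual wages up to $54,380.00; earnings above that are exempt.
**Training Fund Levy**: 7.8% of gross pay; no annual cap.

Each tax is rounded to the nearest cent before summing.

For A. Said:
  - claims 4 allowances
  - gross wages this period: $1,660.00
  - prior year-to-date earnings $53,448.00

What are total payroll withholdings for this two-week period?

$184.37

Regional Income Tax: taxable = $1,660.00 − 4×$530.00 = $-460.00
  Taxable ≤ 0 → $0.00
Solidarity Surcharge: cap $54,380.00 − YTD $53,448.00 = $932.00 subject; 5.89% × $932.00 = $54.89
Training Fund Levy: 7.8% × $1,660.00 = $129.48
Total: $0.00 + $54.89 + $129.48 = $184.37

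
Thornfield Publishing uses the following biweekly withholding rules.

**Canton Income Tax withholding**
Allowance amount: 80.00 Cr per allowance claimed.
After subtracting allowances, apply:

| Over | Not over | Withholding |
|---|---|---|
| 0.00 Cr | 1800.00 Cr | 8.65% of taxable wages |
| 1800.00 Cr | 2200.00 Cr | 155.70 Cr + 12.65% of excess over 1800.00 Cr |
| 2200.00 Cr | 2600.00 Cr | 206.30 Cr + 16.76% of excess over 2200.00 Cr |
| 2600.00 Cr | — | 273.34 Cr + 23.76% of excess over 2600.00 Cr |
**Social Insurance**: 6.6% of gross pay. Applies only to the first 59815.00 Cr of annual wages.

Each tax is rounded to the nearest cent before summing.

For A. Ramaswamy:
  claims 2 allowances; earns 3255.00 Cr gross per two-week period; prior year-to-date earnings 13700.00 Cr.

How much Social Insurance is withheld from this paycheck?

214.83 Cr

Social Insurance: 6.6% × 3255.00 Cr = 214.83 Cr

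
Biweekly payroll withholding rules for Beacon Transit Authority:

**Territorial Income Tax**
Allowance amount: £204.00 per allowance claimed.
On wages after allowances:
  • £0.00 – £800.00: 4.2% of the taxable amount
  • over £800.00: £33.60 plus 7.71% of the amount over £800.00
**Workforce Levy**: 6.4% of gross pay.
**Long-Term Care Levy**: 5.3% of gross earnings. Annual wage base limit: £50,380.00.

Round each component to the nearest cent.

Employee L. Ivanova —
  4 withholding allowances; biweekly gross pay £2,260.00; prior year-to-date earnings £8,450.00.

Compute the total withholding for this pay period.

£347.67

Territorial Income Tax: taxable = £2,260.00 − 4×£204.00 = £1,444.00
  £33.60 + 7.71% × (£1,444.00 − £800.00) = £33.60 + 7.71% × £644.00 = £83.25
Workforce Levy: 6.4% × £2,260.00 = £144.64
Long-Term Care Levy: 5.3% × £2,260.00 = £119.78
Total: £83.25 + £144.64 + £119.78 = £347.67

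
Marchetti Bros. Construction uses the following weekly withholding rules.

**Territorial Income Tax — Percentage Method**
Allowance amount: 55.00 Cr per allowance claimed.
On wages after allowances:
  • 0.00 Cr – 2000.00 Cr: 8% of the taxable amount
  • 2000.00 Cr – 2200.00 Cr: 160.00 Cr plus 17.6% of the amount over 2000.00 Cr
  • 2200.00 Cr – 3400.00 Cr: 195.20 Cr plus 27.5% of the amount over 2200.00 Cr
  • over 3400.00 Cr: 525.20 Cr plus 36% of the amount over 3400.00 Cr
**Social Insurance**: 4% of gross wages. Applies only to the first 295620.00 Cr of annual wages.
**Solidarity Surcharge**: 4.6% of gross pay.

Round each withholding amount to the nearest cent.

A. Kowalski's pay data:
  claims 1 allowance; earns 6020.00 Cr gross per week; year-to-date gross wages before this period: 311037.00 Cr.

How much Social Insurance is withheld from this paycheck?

0.00 Cr

Social Insurance: YTD 311037.00 Cr ≥ cap 295620.00 Cr → 0.00 Cr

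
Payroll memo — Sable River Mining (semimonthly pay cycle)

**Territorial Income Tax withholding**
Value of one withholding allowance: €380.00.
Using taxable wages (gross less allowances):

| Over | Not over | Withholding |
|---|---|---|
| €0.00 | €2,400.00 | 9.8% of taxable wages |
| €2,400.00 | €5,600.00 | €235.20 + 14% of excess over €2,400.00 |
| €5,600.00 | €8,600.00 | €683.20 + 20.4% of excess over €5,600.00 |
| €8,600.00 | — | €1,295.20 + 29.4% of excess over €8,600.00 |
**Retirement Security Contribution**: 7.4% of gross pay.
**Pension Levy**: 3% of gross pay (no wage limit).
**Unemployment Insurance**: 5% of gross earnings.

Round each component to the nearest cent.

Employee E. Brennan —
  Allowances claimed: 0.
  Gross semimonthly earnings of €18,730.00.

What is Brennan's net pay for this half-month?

€11,572.16

Territorial Income Tax: taxable = €18,730.00
  €1,295.20 + 29.4% × (€18,730.00 − €8,600.00) = €1,295.20 + 29.4% × €10,130.00 = €4,273.42
Retirement Security Contribution: 7.4% × €18,730.00 = €1,386.02
Pension Levy: 3% × €18,730.00 = €561.90
Unemployment Insurance: 5% × €18,730.00 = €936.50
Total withheld: €4,273.42 + €1,386.02 + €561.90 + €936.50 = €7,157.84
Net pay: €18,730.00 − €7,157.84 = €11,572.16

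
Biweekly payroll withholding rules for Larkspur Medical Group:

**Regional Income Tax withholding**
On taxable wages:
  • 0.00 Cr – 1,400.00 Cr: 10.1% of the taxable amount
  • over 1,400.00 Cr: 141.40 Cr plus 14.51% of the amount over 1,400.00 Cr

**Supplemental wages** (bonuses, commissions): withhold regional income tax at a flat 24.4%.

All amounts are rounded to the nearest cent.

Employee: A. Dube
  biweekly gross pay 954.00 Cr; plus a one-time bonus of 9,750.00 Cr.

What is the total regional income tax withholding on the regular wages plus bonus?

Regional Income Tax: taxable = 954.00 Cr
  10.1% × 954.00 Cr = 96.35 Cr
Supplemental (24.4% flat on bonus): 24.4% × 9,750.00 Cr = 2,379.00 Cr
Total regional income tax: 96.35 Cr + 2,379.00 Cr = 2,475.35 Cr

2,475.35 Cr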